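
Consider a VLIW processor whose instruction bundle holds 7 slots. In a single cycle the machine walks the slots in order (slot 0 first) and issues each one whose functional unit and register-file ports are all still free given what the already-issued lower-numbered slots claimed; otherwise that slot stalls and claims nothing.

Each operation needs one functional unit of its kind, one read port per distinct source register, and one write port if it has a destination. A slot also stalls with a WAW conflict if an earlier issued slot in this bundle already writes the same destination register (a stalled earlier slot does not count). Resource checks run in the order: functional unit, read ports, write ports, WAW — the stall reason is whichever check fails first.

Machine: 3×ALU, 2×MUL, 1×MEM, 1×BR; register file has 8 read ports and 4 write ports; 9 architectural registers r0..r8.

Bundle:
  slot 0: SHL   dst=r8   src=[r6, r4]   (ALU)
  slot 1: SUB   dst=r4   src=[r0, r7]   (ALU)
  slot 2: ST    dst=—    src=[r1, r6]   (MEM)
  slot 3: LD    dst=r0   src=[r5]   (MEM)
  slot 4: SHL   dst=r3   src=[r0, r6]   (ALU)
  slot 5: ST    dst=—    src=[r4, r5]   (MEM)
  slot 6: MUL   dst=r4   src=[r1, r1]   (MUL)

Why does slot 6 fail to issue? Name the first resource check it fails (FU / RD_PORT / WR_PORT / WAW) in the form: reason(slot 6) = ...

[0] ALU needs rd=2 wr=1: ok; after: ALU=2 MUL=2 MEM=1 BR=1, R=6, W=3
[1] ALU needs rd=2 wr=1: ok; after: ALU=1 MUL=2 MEM=1 BR=1, R=4, W=2
[2] MEM needs rd=2 wr=0: ok; after: ALU=1 MUL=2 MEM=0 BR=1, R=2, W=2
[3] MEM needs rd=1 wr=1: FU; after: ALU=1 MUL=2 MEM=0 BR=1, R=2, W=2
[4] ALU needs rd=2 wr=1: ok; after: ALU=0 MUL=2 MEM=0 BR=1, R=0, W=1
[5] MEM needs rd=2 wr=0: FU; after: ALU=0 MUL=2 MEM=0 BR=1, R=0, W=1
[6] MUL needs rd=1 wr=1: RD_PORT; after: ALU=0 MUL=2 MEM=0 BR=1, R=0, W=1

reason(slot 6) = RD_PORT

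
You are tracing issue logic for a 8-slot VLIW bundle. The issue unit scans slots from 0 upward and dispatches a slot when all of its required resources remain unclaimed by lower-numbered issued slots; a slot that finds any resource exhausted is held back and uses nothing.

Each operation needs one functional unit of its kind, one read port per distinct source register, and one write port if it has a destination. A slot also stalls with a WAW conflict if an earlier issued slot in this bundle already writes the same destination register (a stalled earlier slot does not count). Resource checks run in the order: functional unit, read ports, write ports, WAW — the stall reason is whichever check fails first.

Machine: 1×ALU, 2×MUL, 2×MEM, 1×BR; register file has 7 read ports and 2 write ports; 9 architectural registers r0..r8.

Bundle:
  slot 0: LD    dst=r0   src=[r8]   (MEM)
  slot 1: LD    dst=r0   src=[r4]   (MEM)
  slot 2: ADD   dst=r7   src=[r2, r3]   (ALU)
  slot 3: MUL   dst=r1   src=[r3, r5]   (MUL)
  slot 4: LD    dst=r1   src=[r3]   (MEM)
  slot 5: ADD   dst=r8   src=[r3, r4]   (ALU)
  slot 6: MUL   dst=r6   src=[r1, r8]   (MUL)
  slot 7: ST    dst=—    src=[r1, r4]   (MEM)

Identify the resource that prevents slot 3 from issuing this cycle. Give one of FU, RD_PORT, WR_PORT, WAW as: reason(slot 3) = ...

slot 0 (MEM): ISSUE — free A1,Mu2,Ld1,B1 rp6 wp1
slot 1 (MEM): stall WAW — free A1,Mu2,Ld1,B1 rp6 wp1
slot 2 (ALU): ISSUE — free A0,Mu2,Ld1,B1 rp4 wp0
slot 3 (MUL): stall WR_PORT — free A0,Mu2,Ld1,B1 rp4 wp0
slot 4 (MEM): stall WR_PORT — free A0,Mu2,Ld1,B1 rp4 wp0
slot 5 (ALU): stall FU — free A0,Mu2,Ld1,B1 rp4 wp0
slot 6 (MUL): stall WR_PORT — free A0,Mu2,Ld1,B1 rp4 wp0
slot 7 (MEM): ISSUE — free A0,Mu2,Ld0,B1 rp2 wp0

reason(slot 3) = WR_PORT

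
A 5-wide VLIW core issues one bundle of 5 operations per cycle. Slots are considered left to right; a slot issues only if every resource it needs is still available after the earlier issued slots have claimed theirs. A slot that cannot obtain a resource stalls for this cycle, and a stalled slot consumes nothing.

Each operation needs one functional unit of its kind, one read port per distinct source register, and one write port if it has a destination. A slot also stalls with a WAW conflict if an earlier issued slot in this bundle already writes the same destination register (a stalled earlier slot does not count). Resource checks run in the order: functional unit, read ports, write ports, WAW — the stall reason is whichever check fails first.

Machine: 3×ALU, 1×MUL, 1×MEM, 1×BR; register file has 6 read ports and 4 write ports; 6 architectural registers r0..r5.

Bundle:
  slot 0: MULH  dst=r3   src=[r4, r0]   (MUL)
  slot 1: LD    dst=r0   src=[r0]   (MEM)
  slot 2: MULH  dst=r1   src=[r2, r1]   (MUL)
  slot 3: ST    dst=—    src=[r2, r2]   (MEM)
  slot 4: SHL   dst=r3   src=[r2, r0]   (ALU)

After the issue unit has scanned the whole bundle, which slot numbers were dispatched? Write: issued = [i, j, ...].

issued = [0, 1]

(0) want 1×MUL +2rd +1wr — yes → AL3|MU0|ME1|BR1|rd4|wr3
(1) want 1×MEM +1rd +1wr — yes → AL3|MU0|ME0|BR1|rd3|wr2
(2) want 1×MUL +2rd +1wr — FU → AL3|MU0|ME0|BR1|rd3|wr2
(3) want 1×MEM +1rd +0wr — FU → AL3|MU0|ME0|BR1|rd3|wr2
(4) want 1×ALU +2rd +1wr — WAW → AL3|MU0|ME0|BR1|rd3|wr2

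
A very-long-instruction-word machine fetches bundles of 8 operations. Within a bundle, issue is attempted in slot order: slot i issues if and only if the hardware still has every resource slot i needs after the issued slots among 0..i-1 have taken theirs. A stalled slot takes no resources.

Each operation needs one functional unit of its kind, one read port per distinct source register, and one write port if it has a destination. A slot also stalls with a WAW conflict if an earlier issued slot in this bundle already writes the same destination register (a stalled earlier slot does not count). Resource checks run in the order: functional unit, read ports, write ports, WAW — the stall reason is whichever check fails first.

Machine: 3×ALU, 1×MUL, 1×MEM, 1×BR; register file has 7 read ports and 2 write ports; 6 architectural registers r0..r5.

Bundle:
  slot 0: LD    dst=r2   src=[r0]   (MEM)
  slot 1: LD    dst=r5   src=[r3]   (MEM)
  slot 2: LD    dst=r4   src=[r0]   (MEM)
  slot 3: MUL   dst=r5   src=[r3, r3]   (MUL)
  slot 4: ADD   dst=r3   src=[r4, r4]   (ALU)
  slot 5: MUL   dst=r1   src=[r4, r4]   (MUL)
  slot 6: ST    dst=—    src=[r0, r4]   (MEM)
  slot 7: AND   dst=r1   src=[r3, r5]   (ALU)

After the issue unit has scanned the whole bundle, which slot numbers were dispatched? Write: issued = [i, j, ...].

  0. MEM→r2 ⇒ go  {3A/1Mu/0Ld/1B | 6r 1w}
  1. MEM→r5 ⇒ no(FU)  {3A/1Mu/0Ld/1B | 6r 1w}
  2. MEM→r4 ⇒ no(FU)  {3A/1Mu/0Ld/1B | 6r 1w}
  3. MUL→r5 ⇒ go  {3A/0Mu/0Ld/1B | 5r 0w}
  4. ALU→r3 ⇒ no(WR_PORT)  {3A/0Mu/0Ld/1B | 5r 0w}
  5. MUL→r1 ⇒ no(FU)  {3A/0Mu/0Ld/1B | 5r 0w}
  6. MEM ⇒ no(FU)  {3A/0Mu/0Ld/1B | 5r 0w}
  7. ALU→r1 ⇒ no(WR_PORT)  {3A/0Mu/0Ld/1B | 5r 0w}

issued = [0, 3]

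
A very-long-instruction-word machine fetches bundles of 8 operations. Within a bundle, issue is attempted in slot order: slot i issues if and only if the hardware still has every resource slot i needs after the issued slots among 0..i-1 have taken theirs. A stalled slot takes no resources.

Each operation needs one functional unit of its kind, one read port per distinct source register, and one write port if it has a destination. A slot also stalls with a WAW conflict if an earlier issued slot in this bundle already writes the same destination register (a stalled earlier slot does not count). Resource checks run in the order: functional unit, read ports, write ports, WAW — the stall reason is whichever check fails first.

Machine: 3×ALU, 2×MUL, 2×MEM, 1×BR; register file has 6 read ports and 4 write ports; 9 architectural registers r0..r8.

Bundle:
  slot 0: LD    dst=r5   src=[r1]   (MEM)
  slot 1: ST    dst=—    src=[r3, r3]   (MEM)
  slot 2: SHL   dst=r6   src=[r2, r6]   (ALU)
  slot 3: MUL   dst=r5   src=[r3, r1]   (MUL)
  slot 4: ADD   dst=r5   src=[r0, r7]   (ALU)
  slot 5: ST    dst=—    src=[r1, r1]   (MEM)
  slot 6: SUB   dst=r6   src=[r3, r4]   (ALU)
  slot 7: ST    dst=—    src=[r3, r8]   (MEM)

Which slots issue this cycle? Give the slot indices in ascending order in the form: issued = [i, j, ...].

  0. MEM→r5 ⇒ go  {3A/2Mu/1Ld/1B | 5r 3w}
  1. MEM ⇒ go  {3A/2Mu/0Ld/1B | 4r 3w}
  2. ALU→r6 ⇒ go  {2A/2Mu/0Ld/1B | 2r 2w}
  3. MUL→r5 ⇒ no(WAW)  {2A/2Mu/0Ld/1B | 2r 2w}
  4. ALU→r5 ⇒ no(WAW)  {2A/2Mu/0Ld/1B | 2r 2w}
  5. MEM ⇒ no(FU)  {2A/2Mu/0Ld/1B | 2r 2w}
  6. ALU→r6 ⇒ no(WAW)  {2A/2Mu/0Ld/1B | 2r 2w}
  7. MEM ⇒ no(FU)  {2A/2Mu/0Ld/1B | 2r 2w}

issued = [0, 1, 2]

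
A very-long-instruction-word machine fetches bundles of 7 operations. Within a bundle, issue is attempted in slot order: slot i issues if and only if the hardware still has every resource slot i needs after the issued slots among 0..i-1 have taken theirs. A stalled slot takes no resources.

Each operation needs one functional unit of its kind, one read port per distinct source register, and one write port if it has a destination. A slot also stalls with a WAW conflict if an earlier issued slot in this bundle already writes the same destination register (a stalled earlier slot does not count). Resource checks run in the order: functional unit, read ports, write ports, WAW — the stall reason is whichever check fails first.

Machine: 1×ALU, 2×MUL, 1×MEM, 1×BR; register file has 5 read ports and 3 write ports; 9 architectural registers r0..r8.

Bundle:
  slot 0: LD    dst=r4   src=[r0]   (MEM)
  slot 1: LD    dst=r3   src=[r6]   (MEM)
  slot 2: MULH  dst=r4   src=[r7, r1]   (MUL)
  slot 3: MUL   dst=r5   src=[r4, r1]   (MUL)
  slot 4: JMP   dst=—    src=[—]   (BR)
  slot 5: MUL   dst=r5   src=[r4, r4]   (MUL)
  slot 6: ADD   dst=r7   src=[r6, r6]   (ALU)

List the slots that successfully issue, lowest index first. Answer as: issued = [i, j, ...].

(0) want 1×MEM +1rd +1wr — yes → AL1|MU2|ME0|BR1|rd4|wr2
(1) want 1×MEM +1rd +1wr — FU → AL1|MU2|ME0|BR1|rd4|wr2
(2) want 1×MUL +2rd +1wr — WAW → AL1|MU2|ME0|BR1|rd4|wr2
(3) want 1×MUL +2rd +1wr — yes → AL1|MU1|ME0|BR1|rd2|wr1
(4) want 1×BR +0rd +0wr — yes → AL1|MU1|ME0|BR0|rd2|wr1
(5) want 1×MUL +1rd +1wr — WAW → AL1|MU1|ME0|BR0|rd2|wr1
(6) want 1×ALU +1rd +1wr — yes → AL0|MU1|ME0|BR0|rd1|wr0

issued = [0, 3, 4, 6]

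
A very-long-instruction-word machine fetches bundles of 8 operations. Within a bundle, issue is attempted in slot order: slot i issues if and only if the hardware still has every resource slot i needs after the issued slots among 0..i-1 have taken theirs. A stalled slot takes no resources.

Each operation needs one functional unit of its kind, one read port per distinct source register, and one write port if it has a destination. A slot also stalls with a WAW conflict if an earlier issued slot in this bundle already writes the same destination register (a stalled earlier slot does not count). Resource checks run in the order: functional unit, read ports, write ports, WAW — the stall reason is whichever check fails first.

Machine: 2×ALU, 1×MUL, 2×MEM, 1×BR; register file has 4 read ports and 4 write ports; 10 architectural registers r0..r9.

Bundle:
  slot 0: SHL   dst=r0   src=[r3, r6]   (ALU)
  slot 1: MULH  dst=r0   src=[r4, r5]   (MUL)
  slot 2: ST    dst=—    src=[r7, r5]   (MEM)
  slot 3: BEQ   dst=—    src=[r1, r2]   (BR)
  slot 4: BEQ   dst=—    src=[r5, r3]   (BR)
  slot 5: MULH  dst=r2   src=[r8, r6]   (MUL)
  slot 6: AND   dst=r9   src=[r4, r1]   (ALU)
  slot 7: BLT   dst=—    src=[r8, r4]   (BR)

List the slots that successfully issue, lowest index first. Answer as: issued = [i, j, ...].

issued = [0, 2]

(0) want 1×ALU +2rd +1wr — yes → AL1|MU1|ME2|BR1|rd2|wr3
(1) want 1×MUL +2rd +1wr — WAW → AL1|MU1|ME2|BR1|rd2|wr3
(2) want 1×MEM +2rd +0wr — yes → AL1|MU1|ME1|BR1|rd0|wr3
(3) want 1×BR +2rd +0wr — RD_PORT → AL1|MU1|ME1|BR1|rd0|wr3
(4) want 1×BR +2rd +0wr — RD_PORT → AL1|MU1|ME1|BR1|rd0|wr3
(5) want 1×MUL +2rd +1wr — RD_PORT → AL1|MU1|ME1|BR1|rd0|wr3
(6) want 1×ALU +2rd +1wr — RD_PORT → AL1|MU1|ME1|BR1|rd0|wr3
(7) want 1×BR +2rd +0wr — RD_PORT → AL1|MU1|ME1|BR1|rd0|wr3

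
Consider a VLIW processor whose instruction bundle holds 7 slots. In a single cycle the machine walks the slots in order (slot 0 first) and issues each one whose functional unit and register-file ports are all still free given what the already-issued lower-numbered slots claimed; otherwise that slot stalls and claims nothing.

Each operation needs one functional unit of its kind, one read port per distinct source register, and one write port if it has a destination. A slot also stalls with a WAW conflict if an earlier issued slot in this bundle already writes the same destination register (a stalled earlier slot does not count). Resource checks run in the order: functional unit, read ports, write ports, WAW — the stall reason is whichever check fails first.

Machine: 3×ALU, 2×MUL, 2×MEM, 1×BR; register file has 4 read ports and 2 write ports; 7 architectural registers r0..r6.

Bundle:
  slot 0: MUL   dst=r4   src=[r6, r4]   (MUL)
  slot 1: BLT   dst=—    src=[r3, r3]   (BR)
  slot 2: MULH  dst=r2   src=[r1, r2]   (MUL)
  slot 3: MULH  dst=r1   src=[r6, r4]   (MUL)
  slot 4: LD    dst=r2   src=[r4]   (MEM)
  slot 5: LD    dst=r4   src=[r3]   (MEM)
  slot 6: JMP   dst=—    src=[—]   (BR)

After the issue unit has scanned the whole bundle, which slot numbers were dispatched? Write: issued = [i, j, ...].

[0] MUL needs rd=2 wr=1: ok; after: ALU=3 MUL=1 MEM=2 BR=1, R=2, W=1
[1] BR needs rd=1 wr=0: ok; after: ALU=3 MUL=1 MEM=2 BR=0, R=1, W=1
[2] MUL needs rd=2 wr=1: RD_PORT; after: ALU=3 MUL=1 MEM=2 BR=0, R=1, W=1
[3] MUL needs rd=2 wr=1: RD_PORT; after: ALU=3 MUL=1 MEM=2 BR=0, R=1, W=1
[4] MEM needs rd=1 wr=1: ok; after: ALU=3 MUL=1 MEM=1 BR=0, R=0, W=0
[5] MEM needs rd=1 wr=1: RD_PORT; after: ALU=3 MUL=1 MEM=1 BR=0, R=0, W=0
[6] BR needs rd=0 wr=0: FU; after: ALU=3 MUL=1 MEM=1 BR=0, R=0, W=0

issued = [0, 1, 4]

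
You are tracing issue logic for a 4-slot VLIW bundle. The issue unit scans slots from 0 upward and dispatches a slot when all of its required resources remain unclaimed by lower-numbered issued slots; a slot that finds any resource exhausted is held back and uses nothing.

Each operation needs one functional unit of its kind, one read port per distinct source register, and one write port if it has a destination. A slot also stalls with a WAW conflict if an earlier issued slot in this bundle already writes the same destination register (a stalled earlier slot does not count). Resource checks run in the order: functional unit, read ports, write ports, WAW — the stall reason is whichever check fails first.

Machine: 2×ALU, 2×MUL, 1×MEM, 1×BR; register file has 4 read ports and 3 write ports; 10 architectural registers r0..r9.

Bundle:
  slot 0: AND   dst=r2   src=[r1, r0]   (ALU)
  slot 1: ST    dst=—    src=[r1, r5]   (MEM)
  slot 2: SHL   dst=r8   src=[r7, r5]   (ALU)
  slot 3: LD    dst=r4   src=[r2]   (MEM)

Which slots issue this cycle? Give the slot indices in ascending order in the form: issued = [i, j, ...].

(0) want 1×ALU +2rd +1wr — yes → AL1|MU2|ME1|BR1|rd2|wr2
(1) want 1×MEM +2rd +0wr — yes → AL1|MU2|ME0|BR1|rd0|wr2
(2) want 1×ALU +2rd +1wr — RD_PORT → AL1|MU2|ME0|BR1|rd0|wr2
(3) want 1×MEM +1rd +1wr — FU → AL1|MU2|ME0|BR1|rd0|wr2

issued = [0, 1]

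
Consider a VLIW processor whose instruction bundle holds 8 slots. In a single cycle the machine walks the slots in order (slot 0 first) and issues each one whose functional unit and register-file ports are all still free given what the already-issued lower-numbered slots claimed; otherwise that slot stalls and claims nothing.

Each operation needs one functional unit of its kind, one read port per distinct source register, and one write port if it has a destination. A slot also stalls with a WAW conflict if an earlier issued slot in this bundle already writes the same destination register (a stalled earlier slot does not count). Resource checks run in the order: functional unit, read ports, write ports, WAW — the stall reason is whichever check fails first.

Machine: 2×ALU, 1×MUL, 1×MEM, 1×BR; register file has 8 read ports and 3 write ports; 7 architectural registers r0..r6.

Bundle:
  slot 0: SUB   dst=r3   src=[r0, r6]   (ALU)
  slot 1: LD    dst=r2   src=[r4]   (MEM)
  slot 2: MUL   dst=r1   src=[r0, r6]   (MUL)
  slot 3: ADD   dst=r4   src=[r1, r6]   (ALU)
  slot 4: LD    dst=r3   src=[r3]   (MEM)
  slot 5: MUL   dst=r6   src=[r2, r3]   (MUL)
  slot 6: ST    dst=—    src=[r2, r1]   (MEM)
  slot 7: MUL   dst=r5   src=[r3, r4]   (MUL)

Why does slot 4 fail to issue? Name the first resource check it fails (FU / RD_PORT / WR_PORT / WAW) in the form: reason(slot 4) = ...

  0. ALU→r3 ⇒ go  {1A/1Mu/1Ld/1B | 6r 2w}
  1. MEM→r2 ⇒ go  {1A/1Mu/0Ld/1B | 5r 1w}
  2. MUL→r1 ⇒ go  {1A/0Mu/0Ld/1B | 3r 0w}
  3. ALU→r4 ⇒ no(WR_PORT)  {1A/0Mu/0Ld/1B | 3r 0w}
  4. MEM→r3 ⇒ no(FU)  {1A/0Mu/0Ld/1B | 3r 0w}
  5. MUL→r6 ⇒ no(FU)  {1A/0Mu/0Ld/1B | 3r 0w}
  6. MEM ⇒ no(FU)  {1A/0Mu/0Ld/1B | 3r 0w}
  7. MUL→r5 ⇒ no(FU)  {1A/0Mu/0Ld/1B | 3r 0w}

reason(slot 4) = FU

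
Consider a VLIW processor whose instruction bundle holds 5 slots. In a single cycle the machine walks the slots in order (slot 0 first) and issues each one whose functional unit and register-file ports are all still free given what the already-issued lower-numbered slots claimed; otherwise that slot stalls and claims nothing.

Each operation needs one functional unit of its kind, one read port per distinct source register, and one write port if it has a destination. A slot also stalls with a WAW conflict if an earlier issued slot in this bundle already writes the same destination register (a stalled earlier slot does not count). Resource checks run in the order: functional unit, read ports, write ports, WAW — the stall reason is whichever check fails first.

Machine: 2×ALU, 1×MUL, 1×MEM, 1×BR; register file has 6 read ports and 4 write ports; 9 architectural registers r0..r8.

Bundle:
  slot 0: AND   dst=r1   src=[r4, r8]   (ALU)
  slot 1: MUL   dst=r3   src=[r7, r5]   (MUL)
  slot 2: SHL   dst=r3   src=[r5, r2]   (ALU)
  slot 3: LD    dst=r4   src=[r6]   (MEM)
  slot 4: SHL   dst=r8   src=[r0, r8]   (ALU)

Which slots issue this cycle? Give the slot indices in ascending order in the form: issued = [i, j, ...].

issued = [0, 1, 3]

#0 ALU src=r4,r8 dispatched  <A:1 Mu:1 Ld:1 B:1 rd:4 wr:3>
#1 MUL src=r7,r5 dispatched  <A:1 Mu:0 Ld:1 B:1 rd:2 wr:2>
#2 ALU src=r5,r2 held:WAW  <A:1 Mu:0 Ld:1 B:1 rd:2 wr:2>
#3 MEM src=r6 dispatched  <A:1 Mu:0 Ld:0 B:1 rd:1 wr:1>
#4 ALU src=r0,r8 held:RD_PORT  <A:1 Mu:0 Ld:0 B:1 rd:1 wr:1>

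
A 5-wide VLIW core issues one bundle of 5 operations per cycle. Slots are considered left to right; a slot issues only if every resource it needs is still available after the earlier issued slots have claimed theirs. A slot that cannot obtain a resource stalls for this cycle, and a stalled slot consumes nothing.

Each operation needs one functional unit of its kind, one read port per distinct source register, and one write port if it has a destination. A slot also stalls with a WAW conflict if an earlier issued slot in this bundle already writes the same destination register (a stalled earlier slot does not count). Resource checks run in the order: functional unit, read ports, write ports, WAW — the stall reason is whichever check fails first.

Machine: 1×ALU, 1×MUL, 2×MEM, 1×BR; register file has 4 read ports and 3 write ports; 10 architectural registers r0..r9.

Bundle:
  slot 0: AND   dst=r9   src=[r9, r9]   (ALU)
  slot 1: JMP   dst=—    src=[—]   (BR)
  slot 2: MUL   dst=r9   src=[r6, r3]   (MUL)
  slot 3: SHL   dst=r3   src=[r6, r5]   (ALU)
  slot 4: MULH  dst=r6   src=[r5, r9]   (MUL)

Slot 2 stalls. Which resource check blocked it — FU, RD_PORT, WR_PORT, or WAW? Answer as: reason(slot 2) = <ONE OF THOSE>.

[0] ALU needs rd=1 wr=1: ok; after: ALU=0 MUL=1 MEM=2 BR=1, R=3, W=2
[1] BR needs rd=0 wr=0: ok; after: ALU=0 MUL=1 MEM=2 BR=0, R=3, W=2
[2] MUL needs rd=2 wr=1: WAW; after: ALU=0 MUL=1 MEM=2 BR=0, R=3, W=2
[3] ALU needs rd=2 wr=1: FU; after: ALU=0 MUL=1 MEM=2 BR=0, R=3, W=2
[4] MUL needs rd=2 wr=1: ok; after: ALU=0 MUL=0 MEM=2 BR=0, R=1, W=1

reason(slot 2) = WAW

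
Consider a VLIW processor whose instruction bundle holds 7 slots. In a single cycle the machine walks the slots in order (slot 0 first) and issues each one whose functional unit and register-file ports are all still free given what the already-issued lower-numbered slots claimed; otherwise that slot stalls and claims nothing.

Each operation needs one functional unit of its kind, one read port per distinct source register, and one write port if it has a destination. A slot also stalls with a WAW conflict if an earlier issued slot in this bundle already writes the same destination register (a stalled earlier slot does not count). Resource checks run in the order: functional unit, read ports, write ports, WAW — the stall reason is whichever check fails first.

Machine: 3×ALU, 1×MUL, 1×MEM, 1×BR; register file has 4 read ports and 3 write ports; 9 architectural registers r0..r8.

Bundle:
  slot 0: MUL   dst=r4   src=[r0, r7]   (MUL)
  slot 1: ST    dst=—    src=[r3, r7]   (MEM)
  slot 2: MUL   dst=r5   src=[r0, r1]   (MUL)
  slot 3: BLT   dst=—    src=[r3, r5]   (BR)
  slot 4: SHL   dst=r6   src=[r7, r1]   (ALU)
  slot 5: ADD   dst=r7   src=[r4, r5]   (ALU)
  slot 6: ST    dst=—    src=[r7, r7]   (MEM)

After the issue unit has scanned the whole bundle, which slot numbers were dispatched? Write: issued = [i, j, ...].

#0 MUL src=r0,r7 dispatched  <A:3 Mu:0 Ld:1 B:1 rd:2 wr:2>
#1 MEM src=r3,r7 dispatched  <A:3 Mu:0 Ld:0 B:1 rd:0 wr:2>
#2 MUL src=r0,r1 held:FU  <A:3 Mu:0 Ld:0 B:1 rd:0 wr:2>
#3 BR src=r3,r5 held:RD_PORT  <A:3 Mu:0 Ld:0 B:1 rd:0 wr:2>
#4 ALU src=r7,r1 held:RD_PORT  <A:3 Mu:0 Ld:0 B:1 rd:0 wr:2>
#5 ALU src=r4,r5 held:RD_PORT  <A:3 Mu:0 Ld:0 B:1 rd:0 wr:2>
#6 MEM src=r7,r7 held:FU  <A:3 Mu:0 Ld:0 B:1 rd:0 wr:2>

issued = [0, 1]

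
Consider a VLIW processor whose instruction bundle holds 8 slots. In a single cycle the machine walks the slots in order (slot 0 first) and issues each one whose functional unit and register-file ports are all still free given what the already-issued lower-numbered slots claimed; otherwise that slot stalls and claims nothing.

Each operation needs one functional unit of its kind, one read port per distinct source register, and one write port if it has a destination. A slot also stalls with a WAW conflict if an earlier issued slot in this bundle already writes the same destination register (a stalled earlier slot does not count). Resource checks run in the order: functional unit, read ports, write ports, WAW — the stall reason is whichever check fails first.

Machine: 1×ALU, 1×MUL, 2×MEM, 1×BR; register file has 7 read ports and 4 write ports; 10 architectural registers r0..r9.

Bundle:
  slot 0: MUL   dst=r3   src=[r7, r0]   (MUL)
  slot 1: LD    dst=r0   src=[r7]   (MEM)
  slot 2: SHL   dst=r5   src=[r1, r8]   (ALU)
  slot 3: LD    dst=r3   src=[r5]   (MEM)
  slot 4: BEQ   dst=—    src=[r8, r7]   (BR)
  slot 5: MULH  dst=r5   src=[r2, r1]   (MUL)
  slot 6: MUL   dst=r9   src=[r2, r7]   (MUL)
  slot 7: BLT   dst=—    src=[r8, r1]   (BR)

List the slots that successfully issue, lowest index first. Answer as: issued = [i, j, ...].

issued = [0, 1, 2, 4]

  0. MUL→r3 ⇒ go  {1A/0Mu/2Ld/1B | 5r 3w}
  1. MEM→r0 ⇒ go  {1A/0Mu/1Ld/1B | 4r 2w}
  2. ALU→r5 ⇒ go  {0A/0Mu/1Ld/1B | 2r 1w}
  3. MEM→r3 ⇒ no(WAW)  {0A/0Mu/1Ld/1B | 2r 1w}
  4. BR ⇒ go  {0A/0Mu/1Ld/0B | 0r 1w}
  5. MUL→r5 ⇒ no(FU)  {0A/0Mu/1Ld/0B | 0r 1w}
  6. MUL→r9 ⇒ no(FU)  {0A/0Mu/1Ld/0B | 0r 1w}
  7. BR ⇒ no(FU)  {0A/0Mu/1Ld/0B | 0r 1w}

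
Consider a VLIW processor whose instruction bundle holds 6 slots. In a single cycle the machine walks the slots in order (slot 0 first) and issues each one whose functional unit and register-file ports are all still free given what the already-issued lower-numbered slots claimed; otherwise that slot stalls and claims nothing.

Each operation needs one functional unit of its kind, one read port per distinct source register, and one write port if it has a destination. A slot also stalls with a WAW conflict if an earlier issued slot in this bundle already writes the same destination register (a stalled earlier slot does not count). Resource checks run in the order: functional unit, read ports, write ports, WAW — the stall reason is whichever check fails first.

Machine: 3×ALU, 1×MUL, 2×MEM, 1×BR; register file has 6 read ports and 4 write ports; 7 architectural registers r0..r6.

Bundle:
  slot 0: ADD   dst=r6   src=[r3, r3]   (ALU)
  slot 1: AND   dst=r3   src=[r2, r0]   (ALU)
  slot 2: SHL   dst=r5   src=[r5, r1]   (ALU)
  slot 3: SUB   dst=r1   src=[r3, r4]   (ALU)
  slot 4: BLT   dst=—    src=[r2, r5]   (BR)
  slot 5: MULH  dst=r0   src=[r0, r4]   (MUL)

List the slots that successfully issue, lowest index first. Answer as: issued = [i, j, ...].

issued = [0, 1, 2]

(0) want 1×ALU +1rd +1wr — yes → AL2|MU1|ME2|BR1|rd5|wr3
(1) want 1×ALU +2rd +1wr — yes → AL1|MU1|ME2|BR1|rd3|wr2
(2) want 1×ALU +2rd +1wr — yes → AL0|MU1|ME2|BR1|rd1|wr1
(3) want 1×ALU +2rd +1wr — FU → AL0|MU1|ME2|BR1|rd1|wr1
(4) want 1×BR +2rd +0wr — RD_PORT → AL0|MU1|ME2|BR1|rd1|wr1
(5) want 1×MUL +2rd +1wr — RD_PORT → AL0|MU1|ME2|BR1|rd1|wr1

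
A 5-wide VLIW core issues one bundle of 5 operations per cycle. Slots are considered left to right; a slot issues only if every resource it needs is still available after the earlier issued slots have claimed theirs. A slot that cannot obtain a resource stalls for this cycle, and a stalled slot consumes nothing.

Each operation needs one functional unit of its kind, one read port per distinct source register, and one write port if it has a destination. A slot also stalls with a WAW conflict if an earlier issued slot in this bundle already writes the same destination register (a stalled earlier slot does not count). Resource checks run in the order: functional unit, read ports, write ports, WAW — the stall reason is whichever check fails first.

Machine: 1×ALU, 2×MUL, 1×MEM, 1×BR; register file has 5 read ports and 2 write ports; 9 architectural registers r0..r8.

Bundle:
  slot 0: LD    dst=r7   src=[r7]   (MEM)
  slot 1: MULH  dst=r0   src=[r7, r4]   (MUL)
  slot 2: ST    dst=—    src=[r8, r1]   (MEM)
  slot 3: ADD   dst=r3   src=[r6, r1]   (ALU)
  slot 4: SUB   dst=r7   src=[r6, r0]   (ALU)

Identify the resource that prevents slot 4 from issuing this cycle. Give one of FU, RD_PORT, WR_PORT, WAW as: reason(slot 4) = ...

  0. MEM→r7 ⇒ go  {1A/2Mu/0Ld/1B | 4r 1w}
  1. MUL→r0 ⇒ go  {1A/1Mu/0Ld/1B | 2r 0w}
  2. MEM ⇒ no(FU)  {1A/1Mu/0Ld/1B | 2r 0w}
  3. ALU→r3 ⇒ no(WR_PORT)  {1A/1Mu/0Ld/1B | 2r 0w}
  4. ALU→r7 ⇒ no(WR_PORT)  {1A/1Mu/0Ld/1B | 2r 0w}

reason(slot 4) = WR_PORT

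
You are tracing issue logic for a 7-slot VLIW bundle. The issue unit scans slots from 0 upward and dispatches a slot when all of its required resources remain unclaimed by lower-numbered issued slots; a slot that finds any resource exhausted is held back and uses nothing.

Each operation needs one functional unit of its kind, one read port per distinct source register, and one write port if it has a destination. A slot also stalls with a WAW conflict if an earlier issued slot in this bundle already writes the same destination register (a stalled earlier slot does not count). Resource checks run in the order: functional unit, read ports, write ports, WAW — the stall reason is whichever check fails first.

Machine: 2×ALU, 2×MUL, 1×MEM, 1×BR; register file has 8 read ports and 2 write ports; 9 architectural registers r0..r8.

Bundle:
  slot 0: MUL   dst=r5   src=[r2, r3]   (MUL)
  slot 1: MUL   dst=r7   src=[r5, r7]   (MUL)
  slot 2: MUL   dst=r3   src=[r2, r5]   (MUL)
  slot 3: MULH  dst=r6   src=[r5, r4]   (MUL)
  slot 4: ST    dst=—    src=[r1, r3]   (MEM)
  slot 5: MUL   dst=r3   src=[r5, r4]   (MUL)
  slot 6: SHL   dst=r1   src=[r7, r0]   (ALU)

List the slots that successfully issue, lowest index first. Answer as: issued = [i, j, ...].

issued = [0, 1, 4]

#0 MUL src=r2,r3 dispatched  <A:2 Mu:1 Ld:1 B:1 rd:6 wr:1>
#1 MUL src=r5,r7 dispatched  <A:2 Mu:0 Ld:1 B:1 rd:4 wr:0>
#2 MUL src=r2,r5 held:FU  <A:2 Mu:0 Ld:1 B:1 rd:4 wr:0>
#3 MUL src=r5,r4 held:FU  <A:2 Mu:0 Ld:1 B:1 rd:4 wr:0>
#4 MEM src=r1,r3 dispatched  <A:2 Mu:0 Ld:0 B:1 rd:2 wr:0>
#5 MUL src=r5,r4 held:FU  <A:2 Mu:0 Ld:0 B:1 rd:2 wr:0>
#6 ALU src=r7,r0 held:WR_PORT  <A:2 Mu:0 Ld:0 B:1 rd:2 wr:0>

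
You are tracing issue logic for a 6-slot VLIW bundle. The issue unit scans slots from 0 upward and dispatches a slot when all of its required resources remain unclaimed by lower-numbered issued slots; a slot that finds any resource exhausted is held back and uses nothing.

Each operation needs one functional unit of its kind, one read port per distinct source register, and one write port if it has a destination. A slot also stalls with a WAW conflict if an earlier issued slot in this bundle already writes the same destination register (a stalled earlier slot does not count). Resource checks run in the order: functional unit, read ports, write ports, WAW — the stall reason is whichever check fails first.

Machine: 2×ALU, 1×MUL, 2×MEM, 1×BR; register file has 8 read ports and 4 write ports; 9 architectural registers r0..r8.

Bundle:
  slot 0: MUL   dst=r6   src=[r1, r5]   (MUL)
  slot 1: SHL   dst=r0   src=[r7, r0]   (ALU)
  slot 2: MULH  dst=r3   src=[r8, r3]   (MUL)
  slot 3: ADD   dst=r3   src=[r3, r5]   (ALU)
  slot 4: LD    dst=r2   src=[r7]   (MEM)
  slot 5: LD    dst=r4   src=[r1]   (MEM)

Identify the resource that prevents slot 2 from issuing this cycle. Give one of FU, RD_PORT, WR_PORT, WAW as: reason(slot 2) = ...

  0. MUL→r6 ⇒ go  {2A/0Mu/2Ld/1B | 6r 3w}
  1. ALU→r0 ⇒ go  {1A/0Mu/2Ld/1B | 4r 2w}
  2. MUL→r3 ⇒ no(FU)  {1A/0Mu/2Ld/1B | 4r 2w}
  3. ALU→r3 ⇒ go  {0A/0Mu/2Ld/1B | 2r 1w}
  4. MEM→r2 ⇒ go  {0A/0Mu/1Ld/1B | 1r 0w}
  5. MEM→r4 ⇒ no(WR_PORT)  {0A/0Mu/1Ld/1B | 1r 0w}

reason(slot 2) = FU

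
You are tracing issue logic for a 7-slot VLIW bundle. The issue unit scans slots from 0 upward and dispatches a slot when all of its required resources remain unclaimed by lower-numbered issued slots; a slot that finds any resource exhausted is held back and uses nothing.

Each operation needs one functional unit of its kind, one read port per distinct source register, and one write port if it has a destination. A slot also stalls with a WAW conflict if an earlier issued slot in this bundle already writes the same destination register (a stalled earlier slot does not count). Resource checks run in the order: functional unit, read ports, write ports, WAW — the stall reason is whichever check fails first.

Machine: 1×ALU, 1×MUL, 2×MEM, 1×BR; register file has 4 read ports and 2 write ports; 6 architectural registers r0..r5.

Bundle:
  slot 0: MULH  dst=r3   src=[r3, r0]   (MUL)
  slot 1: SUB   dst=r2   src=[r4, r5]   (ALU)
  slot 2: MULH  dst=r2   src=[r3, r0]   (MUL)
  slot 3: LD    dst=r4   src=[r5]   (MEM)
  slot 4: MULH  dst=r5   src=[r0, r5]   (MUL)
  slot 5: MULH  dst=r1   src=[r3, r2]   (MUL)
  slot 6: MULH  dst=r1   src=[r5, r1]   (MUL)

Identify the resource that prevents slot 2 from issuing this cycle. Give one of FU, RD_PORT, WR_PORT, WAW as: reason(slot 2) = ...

[0] MUL needs rd=2 wr=1: ok; after: ALU=1 MUL=0 MEM=2 BR=1, R=2, W=1
[1] ALU needs rd=2 wr=1: ok; after: ALU=0 MUL=0 MEM=2 BR=1, R=0, W=0
[2] MUL needs rd=2 wr=1: FU; after: ALU=0 MUL=0 MEM=2 BR=1, R=0, W=0
[3] MEM needs rd=1 wr=1: RD_PORT; after: ALU=0 MUL=0 MEM=2 BR=1, R=0, W=0
[4] MUL needs rd=2 wr=1: FU; after: ALU=0 MUL=0 MEM=2 BR=1, R=0, W=0
[5] MUL needs rd=2 wr=1: FU; after: ALU=0 MUL=0 MEM=2 BR=1, R=0, W=0
[6] MUL needs rd=2 wr=1: FU; after: ALU=0 MUL=0 MEM=2 BR=1, R=0, W=0

reason(slot 2) = FU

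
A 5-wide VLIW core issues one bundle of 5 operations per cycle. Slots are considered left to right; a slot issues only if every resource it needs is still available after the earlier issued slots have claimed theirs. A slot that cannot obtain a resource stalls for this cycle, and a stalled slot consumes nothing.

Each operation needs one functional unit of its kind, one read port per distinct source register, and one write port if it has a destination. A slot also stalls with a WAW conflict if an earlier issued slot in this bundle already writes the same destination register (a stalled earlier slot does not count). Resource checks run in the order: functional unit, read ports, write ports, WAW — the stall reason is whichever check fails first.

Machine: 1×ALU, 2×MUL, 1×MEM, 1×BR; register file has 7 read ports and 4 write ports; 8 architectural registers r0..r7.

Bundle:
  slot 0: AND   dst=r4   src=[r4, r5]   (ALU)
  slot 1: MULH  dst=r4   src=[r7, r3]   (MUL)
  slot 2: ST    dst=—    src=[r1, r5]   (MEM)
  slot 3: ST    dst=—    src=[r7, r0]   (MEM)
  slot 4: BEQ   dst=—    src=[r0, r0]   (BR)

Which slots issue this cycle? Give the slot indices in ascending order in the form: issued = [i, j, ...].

issued = [0, 2, 4]

  0. ALU→r4 ⇒ go  {0A/2Mu/1Ld/1B | 5r 3w}
  1. MUL→r4 ⇒ no(WAW)  {0A/2Mu/1Ld/1B | 5r 3w}
  2. MEM ⇒ go  {0A/2Mu/0Ld/1B | 3r 3w}
  3. MEM ⇒ no(FU)  {0A/2Mu/0Ld/1B | 3r 3w}
  4. BR ⇒ go  {0A/2Mu/0Ld/0B | 2r 3w}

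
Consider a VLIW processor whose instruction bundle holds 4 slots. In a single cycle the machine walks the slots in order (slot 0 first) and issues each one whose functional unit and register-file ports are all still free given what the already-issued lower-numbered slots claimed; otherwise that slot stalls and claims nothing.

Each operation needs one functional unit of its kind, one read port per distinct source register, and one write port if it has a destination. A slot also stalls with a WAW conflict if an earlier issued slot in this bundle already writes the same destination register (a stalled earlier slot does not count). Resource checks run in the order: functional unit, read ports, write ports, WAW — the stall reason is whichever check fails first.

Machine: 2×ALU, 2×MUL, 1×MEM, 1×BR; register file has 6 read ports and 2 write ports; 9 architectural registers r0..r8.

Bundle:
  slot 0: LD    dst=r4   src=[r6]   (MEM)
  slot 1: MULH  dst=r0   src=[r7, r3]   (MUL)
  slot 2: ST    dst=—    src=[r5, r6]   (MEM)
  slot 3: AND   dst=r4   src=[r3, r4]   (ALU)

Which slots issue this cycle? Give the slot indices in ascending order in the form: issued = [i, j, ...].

issued = [0, 1]

[0] MEM needs rd=1 wr=1: ok; after: ALU=2 MUL=2 MEM=0 BR=1, R=5, W=1
[1] MUL needs rd=2 wr=1: ok; after: ALU=2 MUL=1 MEM=0 BR=1, R=3, W=0
[2] MEM needs rd=2 wr=0: FU; after: ALU=2 MUL=1 MEM=0 BR=1, R=3, W=0
[3] ALU needs rd=2 wr=1: WR_PORT; after: ALU=2 MUL=1 MEM=0 BR=1, R=3, W=0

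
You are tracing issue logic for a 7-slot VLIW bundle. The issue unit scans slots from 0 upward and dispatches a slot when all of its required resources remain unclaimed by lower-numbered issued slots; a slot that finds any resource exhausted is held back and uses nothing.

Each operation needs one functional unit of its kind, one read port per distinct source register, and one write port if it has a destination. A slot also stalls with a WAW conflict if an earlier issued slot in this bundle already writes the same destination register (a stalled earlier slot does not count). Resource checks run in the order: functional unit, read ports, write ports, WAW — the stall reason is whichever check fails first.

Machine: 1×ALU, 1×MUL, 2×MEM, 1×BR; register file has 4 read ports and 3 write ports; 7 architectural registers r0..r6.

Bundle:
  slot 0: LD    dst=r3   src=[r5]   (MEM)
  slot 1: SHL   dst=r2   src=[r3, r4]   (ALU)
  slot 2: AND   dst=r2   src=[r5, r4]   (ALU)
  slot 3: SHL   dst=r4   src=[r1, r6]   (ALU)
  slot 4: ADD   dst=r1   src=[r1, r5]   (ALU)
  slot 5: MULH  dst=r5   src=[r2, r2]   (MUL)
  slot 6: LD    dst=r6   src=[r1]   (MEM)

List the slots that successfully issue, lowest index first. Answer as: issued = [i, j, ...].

issued = [0, 1, 5]

slot 0 (MEM): ISSUE — free A1,Mu1,Ld1,B1 rp3 wp2
slot 1 (ALU): ISSUE — free A0,Mu1,Ld1,B1 rp1 wp1
slot 2 (ALU): stall FU — free A0,Mu1,Ld1,B1 rp1 wp1
slot 3 (ALU): stall FU — free A0,Mu1,Ld1,B1 rp1 wp1
slot 4 (ALU): stall FU — free A0,Mu1,Ld1,B1 rp1 wp1
slot 5 (MUL): ISSUE — free A0,Mu0,Ld1,B1 rp0 wp0
slot 6 (MEM): stall RD_PORT — free A0,Mu0,Ld1,B1 rp0 wp0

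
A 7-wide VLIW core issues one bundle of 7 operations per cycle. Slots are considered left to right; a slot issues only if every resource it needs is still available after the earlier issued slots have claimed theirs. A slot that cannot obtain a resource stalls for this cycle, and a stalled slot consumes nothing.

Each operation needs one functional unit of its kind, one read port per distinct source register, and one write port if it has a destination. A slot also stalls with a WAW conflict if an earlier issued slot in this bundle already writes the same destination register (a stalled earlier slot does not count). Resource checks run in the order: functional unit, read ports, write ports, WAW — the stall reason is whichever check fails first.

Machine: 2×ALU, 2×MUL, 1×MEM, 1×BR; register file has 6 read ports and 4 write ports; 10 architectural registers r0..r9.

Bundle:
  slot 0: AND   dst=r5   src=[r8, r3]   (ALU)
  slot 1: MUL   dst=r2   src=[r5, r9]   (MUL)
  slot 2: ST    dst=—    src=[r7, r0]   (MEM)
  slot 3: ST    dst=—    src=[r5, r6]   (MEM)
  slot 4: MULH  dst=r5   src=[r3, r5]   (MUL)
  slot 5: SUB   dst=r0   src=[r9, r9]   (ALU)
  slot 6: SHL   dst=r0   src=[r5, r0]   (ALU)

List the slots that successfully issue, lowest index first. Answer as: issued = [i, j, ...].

issued = [0, 1, 2]

slot 0 (ALU): ISSUE — free A1,Mu2,Ld1,B1 rp4 wp3
slot 1 (MUL): ISSUE — free A1,Mu1,Ld1,B1 rp2 wp2
slot 2 (MEM): ISSUE — free A1,Mu1,Ld0,B1 rp0 wp2
slot 3 (MEM): stall FU — free A1,Mu1,Ld0,B1 rp0 wp2
slot 4 (MUL): stall RD_PORT — free A1,Mu1,Ld0,B1 rp0 wp2
slot 5 (ALU): stall RD_PORT — free A1,Mu1,Ld0,B1 rp0 wp2
slot 6 (ALU): stall RD_PORT — free A1,Mu1,Ld0,B1 rp0 wp2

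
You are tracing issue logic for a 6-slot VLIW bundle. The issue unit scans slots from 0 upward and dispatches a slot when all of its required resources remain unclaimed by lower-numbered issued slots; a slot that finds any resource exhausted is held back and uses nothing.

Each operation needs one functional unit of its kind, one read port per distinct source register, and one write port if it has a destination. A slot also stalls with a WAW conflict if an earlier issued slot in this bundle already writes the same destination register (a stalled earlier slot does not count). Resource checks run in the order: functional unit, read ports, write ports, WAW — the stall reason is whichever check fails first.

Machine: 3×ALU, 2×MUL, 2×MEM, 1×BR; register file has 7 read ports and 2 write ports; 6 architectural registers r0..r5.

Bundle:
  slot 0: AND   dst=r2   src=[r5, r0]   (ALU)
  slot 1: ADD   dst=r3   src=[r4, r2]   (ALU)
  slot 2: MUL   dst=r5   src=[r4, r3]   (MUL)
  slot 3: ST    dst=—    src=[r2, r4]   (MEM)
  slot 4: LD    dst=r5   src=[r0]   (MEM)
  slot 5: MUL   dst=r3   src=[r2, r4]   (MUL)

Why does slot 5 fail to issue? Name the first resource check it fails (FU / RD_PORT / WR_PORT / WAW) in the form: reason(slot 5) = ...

reason(slot 5) = RD_PORT

#0 ALU src=r5,r0 dispatched  <A:2 Mu:2 Ld:2 B:1 rd:5 wr:1>
#1 ALU src=r4,r2 dispatched  <A:1 Mu:2 Ld:2 B:1 rd:3 wr:0>
#2 MUL src=r4,r3 held:WR_PORT  <A:1 Mu:2 Ld:2 B:1 rd:3 wr:0>
#3 MEM src=r2,r4 dispatched  <A:1 Mu:2 Ld:1 B:1 rd:1 wr:0>
#4 MEM src=r0 held:WR_PORT  <A:1 Mu:2 Ld:1 B:1 rd:1 wr:0>
#5 MUL src=r2,r4 held:RD_PORT  <A:1 Mu:2 Ld:1 B:1 rd:1 wr:0>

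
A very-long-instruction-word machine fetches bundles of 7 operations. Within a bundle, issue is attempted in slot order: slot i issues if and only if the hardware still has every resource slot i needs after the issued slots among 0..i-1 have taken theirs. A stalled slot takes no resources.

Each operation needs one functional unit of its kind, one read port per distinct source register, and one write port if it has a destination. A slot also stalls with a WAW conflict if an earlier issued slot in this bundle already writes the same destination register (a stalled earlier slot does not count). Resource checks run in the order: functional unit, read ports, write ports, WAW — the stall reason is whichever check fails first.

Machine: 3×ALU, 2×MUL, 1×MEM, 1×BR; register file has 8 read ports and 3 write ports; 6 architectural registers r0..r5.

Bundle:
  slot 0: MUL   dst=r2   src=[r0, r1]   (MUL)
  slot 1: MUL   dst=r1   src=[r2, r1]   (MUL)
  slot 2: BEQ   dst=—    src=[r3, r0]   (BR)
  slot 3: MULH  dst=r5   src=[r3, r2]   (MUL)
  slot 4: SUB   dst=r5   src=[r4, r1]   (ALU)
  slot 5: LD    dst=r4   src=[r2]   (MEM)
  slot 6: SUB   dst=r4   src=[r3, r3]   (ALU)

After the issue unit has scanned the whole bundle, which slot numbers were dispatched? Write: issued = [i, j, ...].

issued = [0, 1, 2, 4]

(0) want 1×MUL +2rd +1wr — yes → AL3|MU1|ME1|BR1|rd6|wr2
(1) want 1×MUL +2rd +1wr — yes → AL3|MU0|ME1|BR1|rd4|wr1
(2) want 1×BR +2rd +0wr — yes → AL3|MU0|ME1|BR0|rd2|wr1
(3) want 1×MUL +2rd +1wr — FU → AL3|MU0|ME1|BR0|rd2|wr1
(4) want 1×ALU +2rd +1wr — yes → AL2|MU0|ME1|BR0|rd0|wr0
(5) want 1×MEM +1rd +1wr — RD_PORT → AL2|MU0|ME1|BR0|rd0|wr0
(6) want 1×ALU +1rd +1wr — RD_PORT → AL2|MU0|ME1|BR0|rd0|wr0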